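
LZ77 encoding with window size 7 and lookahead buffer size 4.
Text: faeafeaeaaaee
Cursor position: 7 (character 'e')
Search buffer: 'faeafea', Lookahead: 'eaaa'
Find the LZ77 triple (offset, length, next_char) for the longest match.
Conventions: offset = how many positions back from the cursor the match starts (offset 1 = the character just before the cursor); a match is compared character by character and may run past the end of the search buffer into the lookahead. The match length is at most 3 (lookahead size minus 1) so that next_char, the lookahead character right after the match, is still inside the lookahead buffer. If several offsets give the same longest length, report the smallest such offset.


Try each offset into the search buffer:
  offset=1 (pos 6, char 'a'): match length 0
  offset=2 (pos 5, char 'e'): match length 2
  offset=3 (pos 4, char 'f'): match length 0
  offset=4 (pos 3, char 'a'): match length 0
  offset=5 (pos 2, char 'e'): match length 2
  offset=6 (pos 1, char 'a'): match length 0
  offset=7 (pos 0, char 'f'): match length 0
Longest match has length 2, found at offsets 2, 5; take the smallest, offset 2.
next_char = character at position 7 + 2 = 9 -> 'a'

Best match: offset=2, length=2 (matching 'ea' starting at position 5)
LZ77 triple: (2, 2, 'a')


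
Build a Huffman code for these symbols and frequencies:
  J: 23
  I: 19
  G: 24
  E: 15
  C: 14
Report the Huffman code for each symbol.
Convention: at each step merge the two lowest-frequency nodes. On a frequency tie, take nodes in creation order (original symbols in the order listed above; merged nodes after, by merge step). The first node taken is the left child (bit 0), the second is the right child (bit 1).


Huffman tree construction:
Step 1: Merge C(14) + E(15) = 29
Step 2: Merge I(19) + J(23) = 42
Step 3: Merge G(24) + (C+E)(29) = 53
Step 4: Merge (I+J)(42) + (G+(C+E))(53) = 95
Read each symbol's code off the tree from the root (left child = 0, right child = 1).

Codes:
  J: 01 (length 2)
  I: 00 (length 2)
  G: 10 (length 2)
  E: 111 (length 3)
  C: 110 (length 3)
Average code length: 219/95 = 2.3053 bits/symbol


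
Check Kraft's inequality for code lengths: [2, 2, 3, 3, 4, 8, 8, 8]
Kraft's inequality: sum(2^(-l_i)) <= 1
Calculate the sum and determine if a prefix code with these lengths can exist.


Sum = 2^(-2) + 2^(-2) + 2^(-3) + 2^(-3) + 2^(-4) + 2^(-8) + 2^(-8) + 2^(-8)
    = 0.25 + 0.25 + 0.125 + 0.125 + 0.0625 + 0.00390625 + 0.00390625 + 0.00390625
    = 211/256 = 0.82421875
Since 0.82421875 <= 1, Kraft's inequality IS satisfied.
A prefix code with these lengths CAN exist.

Kraft sum = 0.82421875. Satisfied.


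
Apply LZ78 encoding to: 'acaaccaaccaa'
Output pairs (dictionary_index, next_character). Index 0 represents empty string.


LZ78 encoding steps:
Dictionary: {0: ''}
Step 1: w='' (idx 0), next='a' -> output (0, 'a'), add 'a' as idx 1
Step 2: w='' (idx 0), next='c' -> output (0, 'c'), add 'c' as idx 2
Step 3: w='a' (idx 1), next='a' -> output (1, 'a'), add 'aa' as idx 3
Step 4: w='c' (idx 2), next='c' -> output (2, 'c'), add 'cc' as idx 4
Step 5: w='aa' (idx 3), next='c' -> output (3, 'c'), add 'aac' as idx 5
Step 6: w='c' (idx 2), next='a' -> output (2, 'a'), add 'ca' as idx 6
Step 7: w='a' (idx 1), end of input -> output (1, '')


Encoded: [(0, 'a'), (0, 'c'), (1, 'a'), (2, 'c'), (3, 'c'), (2, 'a'), (1, '')]


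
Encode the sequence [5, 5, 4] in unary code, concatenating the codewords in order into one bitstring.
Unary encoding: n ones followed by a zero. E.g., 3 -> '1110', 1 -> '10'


Encode each number as n ones followed by a terminating 0:
  5 -> 111110 (6 bits)
  5 -> 111110 (6 bits)
  4 -> 11110 (5 bits)
Total length = 6 + 6 + 5 = 17 bits.

Unary([5, 5, 4]) = 11111011111011110 (17 bits)


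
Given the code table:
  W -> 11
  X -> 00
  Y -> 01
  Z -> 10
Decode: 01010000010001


Decoding:
01 -> Y
01 -> Y
00 -> X
00 -> X
01 -> Y
00 -> X
01 -> Y


Result: YYXXYXY


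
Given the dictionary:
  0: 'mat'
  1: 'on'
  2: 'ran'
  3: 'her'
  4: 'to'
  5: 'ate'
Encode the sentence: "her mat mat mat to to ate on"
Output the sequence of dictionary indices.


Look up each word in the dictionary:
  'her' -> 3
  'mat' -> 0
  'mat' -> 0
  'mat' -> 0
  'to' -> 4
  'to' -> 4
  'ate' -> 5
  'on' -> 1

Encoded: [3, 0, 0, 0, 4, 4, 5, 1]


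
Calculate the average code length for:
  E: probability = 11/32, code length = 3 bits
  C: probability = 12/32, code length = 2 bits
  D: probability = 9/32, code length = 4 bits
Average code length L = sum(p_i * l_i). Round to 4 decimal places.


Weighted contributions p_i * l_i:
  E: (11/32) * 3 = 33/32
  C: (12/32) * 2 = 24/32
  D: (9/32) * 4 = 36/32
Sum = (33 + 24 + 36)/32 = 93/32

L = 93/32 = 2.9063 bits/symbol


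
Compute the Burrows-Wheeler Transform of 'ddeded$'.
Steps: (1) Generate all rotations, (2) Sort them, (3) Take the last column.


Rotations (sorted):
  0: $ddeded -> last char: d
  1: d$ddede -> last char: e
  2: ddeded$ -> last char: $
  3: ded$dde -> last char: e
  4: deded$d -> last char: d
  5: ed$dded -> last char: d
  6: eded$dd -> last char: d


BWT = de$eddd


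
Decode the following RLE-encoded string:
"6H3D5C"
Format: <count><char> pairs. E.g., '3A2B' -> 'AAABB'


Expanding each <count><char> pair:
  6H -> 'HHHHHH'
  3D -> 'DDD'
  5C -> 'CCCCC'

Decoded = HHHHHHDDDCCCCC


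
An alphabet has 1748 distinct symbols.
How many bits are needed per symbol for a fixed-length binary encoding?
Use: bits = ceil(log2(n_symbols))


log2(1748) = 10.7715
Bracket: 2^10 = 1024 < 1748 <= 2^11 = 2048
So ceil(log2(1748)) = 11

bits = ceil(log2(1748)) = ceil(10.7715) = 11 bits


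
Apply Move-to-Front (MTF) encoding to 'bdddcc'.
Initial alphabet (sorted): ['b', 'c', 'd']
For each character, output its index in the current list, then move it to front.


MTF encoding:
'b': index 0 in ['b', 'c', 'd'] -> ['b', 'c', 'd']
'd': index 2 in ['b', 'c', 'd'] -> ['d', 'b', 'c']
'd': index 0 in ['d', 'b', 'c'] -> ['d', 'b', 'c']
'd': index 0 in ['d', 'b', 'c'] -> ['d', 'b', 'c']
'c': index 2 in ['d', 'b', 'c'] -> ['c', 'd', 'b']
'c': index 0 in ['c', 'd', 'b'] -> ['c', 'd', 'b']


Output: [0, 2, 0, 0, 2, 0]


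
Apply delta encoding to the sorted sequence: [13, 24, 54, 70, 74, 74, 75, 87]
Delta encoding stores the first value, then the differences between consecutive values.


First value: 13
Deltas:
  24 - 13 = 11
  54 - 24 = 30
  70 - 54 = 16
  74 - 70 = 4
  74 - 74 = 0
  75 - 74 = 1
  87 - 75 = 12


Delta encoded: [13, 11, 30, 16, 4, 0, 1, 12]


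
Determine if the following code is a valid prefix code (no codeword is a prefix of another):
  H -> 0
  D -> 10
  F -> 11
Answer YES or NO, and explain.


Checking each pair (does one codeword prefix another?):
  H='0' vs D='10': no prefix
  H='0' vs F='11': no prefix
  D='10' vs H='0': no prefix
  D='10' vs F='11': no prefix
  F='11' vs H='0': no prefix
  F='11' vs D='10': no prefix
No violation found over all pairs.

YES -- this is a valid prefix code. No codeword is a prefix of any other codeword.


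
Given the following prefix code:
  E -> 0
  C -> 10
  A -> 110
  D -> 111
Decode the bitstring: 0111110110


Decoding step by step:
Bits 0 -> E
Bits 111 -> D
Bits 110 -> A
Bits 110 -> A


Decoded message: EDAA


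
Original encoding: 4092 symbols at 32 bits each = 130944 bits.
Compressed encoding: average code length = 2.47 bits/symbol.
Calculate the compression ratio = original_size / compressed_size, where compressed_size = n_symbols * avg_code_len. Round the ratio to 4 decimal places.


original_size = n_symbols * orig_bits = 4092 * 32 = 130944 bits
compressed_size = n_symbols * avg_code_len = 4092 * 2.47 = 10107.24 bits
ratio = original_size / compressed_size = 130944 / 10107.24 = 12.9555

Compression ratio = 12.9555


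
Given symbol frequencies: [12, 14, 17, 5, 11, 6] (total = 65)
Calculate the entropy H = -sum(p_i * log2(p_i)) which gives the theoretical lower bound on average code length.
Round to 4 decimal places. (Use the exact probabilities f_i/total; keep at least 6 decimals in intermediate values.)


Per-symbol terms -p_i * log2(p_i) with p_i = f_i/65:
  p = 12/65 = 0.184615: log2(p) = -2.437405, -p*log2(p) = 0.449983
  p = 14/65 = 0.215385: log2(p) = -2.215013, -p*log2(p) = 0.477080
  p = 17/65 = 0.261538: log2(p) = -1.934905, -p*log2(p) = 0.506052
  p = 5/65 = 0.076923: log2(p) = -3.700440, -p*log2(p) = 0.284649
  p = 11/65 = 0.169231: log2(p) = -2.562936, -p*log2(p) = 0.433728
  p = 6/65 = 0.092308: log2(p) = -3.437405, -p*log2(p) = 0.317299
H = 0.449983 + 0.477080 + 0.506052 + 0.284649 + 0.433728 + 0.317299 = 2.468791

H = 2.4688 bits/symbol


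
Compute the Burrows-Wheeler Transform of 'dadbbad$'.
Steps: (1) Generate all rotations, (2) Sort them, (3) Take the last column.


Rotations (sorted):
  0: $dadbbad -> last char: d
  1: ad$dadbb -> last char: b
  2: adbbad$d -> last char: d
  3: bad$dadb -> last char: b
  4: bbad$dad -> last char: d
  5: d$dadbba -> last char: a
  6: dadbbad$ -> last char: $
  7: dbbad$da -> last char: a


BWT = dbdbda$a


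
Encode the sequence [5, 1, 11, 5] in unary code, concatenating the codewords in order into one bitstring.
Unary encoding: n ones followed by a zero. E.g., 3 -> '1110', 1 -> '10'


Encode each number as n ones followed by a terminating 0:
  5 -> 111110 (6 bits)
  1 -> 10 (2 bits)
  11 -> 111111111110 (12 bits)
  5 -> 111110 (6 bits)
Total length = 6 + 2 + 12 + 6 = 26 bits.

Unary([5, 1, 11, 5]) = 11111010111111111110111110 (26 bits)


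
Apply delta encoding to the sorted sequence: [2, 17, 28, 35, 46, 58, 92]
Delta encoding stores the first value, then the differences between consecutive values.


First value: 2
Deltas:
  17 - 2 = 15
  28 - 17 = 11
  35 - 28 = 7
  46 - 35 = 11
  58 - 46 = 12
  92 - 58 = 34


Delta encoded: [2, 15, 11, 7, 11, 12, 34]


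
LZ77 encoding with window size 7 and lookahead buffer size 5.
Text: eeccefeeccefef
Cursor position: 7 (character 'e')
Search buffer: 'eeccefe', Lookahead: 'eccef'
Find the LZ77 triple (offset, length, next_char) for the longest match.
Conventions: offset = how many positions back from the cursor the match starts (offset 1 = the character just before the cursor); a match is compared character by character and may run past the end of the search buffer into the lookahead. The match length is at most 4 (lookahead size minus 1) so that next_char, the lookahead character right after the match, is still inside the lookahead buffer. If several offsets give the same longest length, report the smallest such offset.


Try each offset into the search buffer:
  offset=1 (pos 6, char 'e'): match length 1
  offset=2 (pos 5, char 'f'): match length 0
  offset=3 (pos 4, char 'e'): match length 1
  offset=4 (pos 3, char 'c'): match length 0
  offset=5 (pos 2, char 'c'): match length 0
  offset=6 (pos 1, char 'e'): match length 4
  offset=7 (pos 0, char 'e'): match length 1
Longest match has length 4 at offset 6.
next_char = character at position 7 + 4 = 11 -> 'f'

Best match: offset=6, length=4 (matching 'ecce' starting at position 1)
LZ77 triple: (6, 4, 'f')


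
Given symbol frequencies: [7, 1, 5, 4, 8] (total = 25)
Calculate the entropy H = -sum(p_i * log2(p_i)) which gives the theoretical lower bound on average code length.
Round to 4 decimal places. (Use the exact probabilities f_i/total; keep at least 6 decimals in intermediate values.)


Per-symbol terms -p_i * log2(p_i) with p_i = f_i/25:
  p = 7/25 = 0.280000: log2(p) = -1.836501, -p*log2(p) = 0.514220
  p = 1/25 = 0.040000: log2(p) = -4.643856, -p*log2(p) = 0.185754
  p = 5/25 = 0.200000: log2(p) = -2.321928, -p*log2(p) = 0.464386
  p = 4/25 = 0.160000: log2(p) = -2.643856, -p*log2(p) = 0.423017
  p = 8/25 = 0.320000: log2(p) = -1.643856, -p*log2(p) = 0.526034
H = 0.514220 + 0.185754 + 0.464386 + 0.423017 + 0.526034 = 2.113411

H = 2.1134 bits/symbol


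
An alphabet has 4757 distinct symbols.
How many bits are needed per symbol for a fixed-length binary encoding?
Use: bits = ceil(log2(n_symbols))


log2(4757) = 12.2158
Bracket: 2^12 = 4096 < 4757 <= 2^13 = 8192
So ceil(log2(4757)) = 13

bits = ceil(log2(4757)) = ceil(12.2158) = 13 bits


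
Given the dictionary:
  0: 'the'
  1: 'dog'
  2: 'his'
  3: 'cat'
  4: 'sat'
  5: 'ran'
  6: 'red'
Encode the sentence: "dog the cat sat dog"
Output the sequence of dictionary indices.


Look up each word in the dictionary:
  'dog' -> 1
  'the' -> 0
  'cat' -> 3
  'sat' -> 4
  'dog' -> 1

Encoded: [1, 0, 3, 4, 1]


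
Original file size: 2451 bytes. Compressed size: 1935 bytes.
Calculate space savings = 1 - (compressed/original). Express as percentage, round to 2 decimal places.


ratio = compressed/original = 1935/2451 = 0.789474
savings = 1 - ratio = 1 - 0.789474 = 0.210526
as a percentage: 0.210526 * 100 = 21.05%

Space savings = 1 - 1935/2451 = 21.05%


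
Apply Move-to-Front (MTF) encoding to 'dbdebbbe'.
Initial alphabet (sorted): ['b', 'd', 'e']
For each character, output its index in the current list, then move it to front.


MTF encoding:
'd': index 1 in ['b', 'd', 'e'] -> ['d', 'b', 'e']
'b': index 1 in ['d', 'b', 'e'] -> ['b', 'd', 'e']
'd': index 1 in ['b', 'd', 'e'] -> ['d', 'b', 'e']
'e': index 2 in ['d', 'b', 'e'] -> ['e', 'd', 'b']
'b': index 2 in ['e', 'd', 'b'] -> ['b', 'e', 'd']
'b': index 0 in ['b', 'e', 'd'] -> ['b', 'e', 'd']
'b': index 0 in ['b', 'e', 'd'] -> ['b', 'e', 'd']
'e': index 1 in ['b', 'e', 'd'] -> ['e', 'b', 'd']


Output: [1, 1, 1, 2, 2, 0, 0, 1]


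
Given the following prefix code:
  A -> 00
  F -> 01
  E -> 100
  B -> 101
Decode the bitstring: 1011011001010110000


Decoding step by step:
Bits 101 -> B
Bits 101 -> B
Bits 100 -> E
Bits 101 -> B
Bits 01 -> F
Bits 100 -> E
Bits 00 -> A


Decoded message: BBEBFEA


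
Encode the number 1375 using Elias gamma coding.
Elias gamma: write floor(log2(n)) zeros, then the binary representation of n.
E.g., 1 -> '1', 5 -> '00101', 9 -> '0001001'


num_bits = floor(log2(1375)) + 1 = 11
leading_zeros = num_bits - 1 = 10
binary(1375) = 10101011111

Elias gamma(1375) = '0000000000' + '10101011111' = 000000000010101011111 (21 bits)


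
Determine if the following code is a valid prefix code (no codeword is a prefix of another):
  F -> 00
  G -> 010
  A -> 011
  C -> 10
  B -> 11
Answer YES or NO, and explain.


Checking each pair (does one codeword prefix another?):
  F='00' vs G='010': no prefix
  F='00' vs A='011': no prefix
  F='00' vs C='10': no prefix
  F='00' vs B='11': no prefix
  G='010' vs F='00': no prefix
  G='010' vs A='011': no prefix
  G='010' vs C='10': no prefix
  G='010' vs B='11': no prefix
  A='011' vs F='00': no prefix
  A='011' vs G='010': no prefix
  A='011' vs C='10': no prefix
  A='011' vs B='11': no prefix
  C='10' vs F='00': no prefix
  C='10' vs G='010': no prefix
  C='10' vs A='011': no prefix
  C='10' vs B='11': no prefix
  B='11' vs F='00': no prefix
  B='11' vs G='010': no prefix
  B='11' vs A='011': no prefix
  B='11' vs C='10': no prefix
No violation found over all pairs.

YES -- this is a valid prefix code. No codeword is a prefix of any other codeword.


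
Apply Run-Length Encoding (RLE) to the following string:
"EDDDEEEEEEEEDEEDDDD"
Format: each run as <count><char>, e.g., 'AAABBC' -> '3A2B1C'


Scanning runs left to right:
  i=0: run of 'E' x 1 -> '1E'
  i=1: run of 'D' x 3 -> '3D'
  i=4: run of 'E' x 8 -> '8E'
  i=12: run of 'D' x 1 -> '1D'
  i=13: run of 'E' x 2 -> '2E'
  i=15: run of 'D' x 4 -> '4D'

RLE = 1E3D8E1D2E4D


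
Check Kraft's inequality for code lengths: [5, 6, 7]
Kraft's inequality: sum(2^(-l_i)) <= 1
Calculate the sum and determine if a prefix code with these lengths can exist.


Sum = 2^(-5) + 2^(-6) + 2^(-7)
    = 0.03125 + 0.015625 + 0.0078125
    = 7/128 = 0.0546875
Since 0.0546875 <= 1, Kraft's inequality IS satisfied.
A prefix code with these lengths CAN exist.

Kraft sum = 0.0546875. Satisfied.


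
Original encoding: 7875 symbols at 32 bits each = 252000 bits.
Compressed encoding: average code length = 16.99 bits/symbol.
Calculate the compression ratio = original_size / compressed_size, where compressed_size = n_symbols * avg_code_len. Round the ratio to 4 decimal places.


original_size = n_symbols * orig_bits = 7875 * 32 = 252000 bits
compressed_size = n_symbols * avg_code_len = 7875 * 16.99 = 133796.25 bits
ratio = original_size / compressed_size = 252000 / 133796.25 = 1.8835

Compression ratio = 1.8835


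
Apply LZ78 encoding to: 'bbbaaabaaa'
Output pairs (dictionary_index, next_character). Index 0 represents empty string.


LZ78 encoding steps:
Dictionary: {0: ''}
Step 1: w='' (idx 0), next='b' -> output (0, 'b'), add 'b' as idx 1
Step 2: w='b' (idx 1), next='b' -> output (1, 'b'), add 'bb' as idx 2
Step 3: w='' (idx 0), next='a' -> output (0, 'a'), add 'a' as idx 3
Step 4: w='a' (idx 3), next='a' -> output (3, 'a'), add 'aa' as idx 4
Step 5: w='b' (idx 1), next='a' -> output (1, 'a'), add 'ba' as idx 5
Step 6: w='aa' (idx 4), end of input -> output (4, '')


Encoded: [(0, 'b'), (1, 'b'), (0, 'a'), (3, 'a'), (1, 'a'), (4, '')]


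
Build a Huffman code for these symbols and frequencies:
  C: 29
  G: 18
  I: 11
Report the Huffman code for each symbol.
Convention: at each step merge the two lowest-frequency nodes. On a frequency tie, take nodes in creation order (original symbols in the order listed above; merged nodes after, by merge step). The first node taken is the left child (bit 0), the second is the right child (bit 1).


Huffman tree construction:
Step 1: Merge I(11) + G(18) = 29
Step 2: Merge C(29) + (I+G)(29) = 58
Read each symbol's code off the tree from the root (left child = 0, right child = 1).

Codes:
  C: 0 (length 1)
  G: 11 (length 2)
  I: 10 (length 2)
Average code length: 87/58 = 1.5000 bits/symbol


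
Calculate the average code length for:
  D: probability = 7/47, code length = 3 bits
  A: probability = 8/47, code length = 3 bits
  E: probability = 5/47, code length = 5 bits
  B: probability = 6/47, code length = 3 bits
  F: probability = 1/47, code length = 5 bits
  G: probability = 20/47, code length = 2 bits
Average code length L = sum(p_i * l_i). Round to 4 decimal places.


Weighted contributions p_i * l_i:
  D: (7/47) * 3 = 21/47
  A: (8/47) * 3 = 24/47
  E: (5/47) * 5 = 25/47
  B: (6/47) * 3 = 18/47
  F: (1/47) * 5 = 5/47
  G: (20/47) * 2 = 40/47
Sum = (21 + 24 + 25 + 18 + 5 + 40)/47 = 133/47

L = 133/47 = 2.8298 bits/symbol


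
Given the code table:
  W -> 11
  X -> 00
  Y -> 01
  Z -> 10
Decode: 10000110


Decoding:
10 -> Z
00 -> X
01 -> Y
10 -> Z


Result: ZXYZ


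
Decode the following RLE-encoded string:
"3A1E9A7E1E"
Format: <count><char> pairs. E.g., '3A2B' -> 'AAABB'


Expanding each <count><char> pair:
  3A -> 'AAA'
  1E -> 'E'
  9A -> 'AAAAAAAAA'
  7E -> 'EEEEEEE'
  1E -> 'E'

Decoded = AAAEAAAAAAAAAEEEEEEEE


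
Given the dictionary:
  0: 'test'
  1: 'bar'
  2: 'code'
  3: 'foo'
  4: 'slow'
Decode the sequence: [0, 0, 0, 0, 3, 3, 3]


Look up each index in the dictionary:
  0 -> 'test'
  0 -> 'test'
  0 -> 'test'
  0 -> 'test'
  3 -> 'foo'
  3 -> 'foo'
  3 -> 'foo'

Decoded: "test test test test foo foo foo"


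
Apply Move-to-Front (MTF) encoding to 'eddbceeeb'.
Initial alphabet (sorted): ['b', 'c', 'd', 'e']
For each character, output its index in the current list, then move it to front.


MTF encoding:
'e': index 3 in ['b', 'c', 'd', 'e'] -> ['e', 'b', 'c', 'd']
'd': index 3 in ['e', 'b', 'c', 'd'] -> ['d', 'e', 'b', 'c']
'd': index 0 in ['d', 'e', 'b', 'c'] -> ['d', 'e', 'b', 'c']
'b': index 2 in ['d', 'e', 'b', 'c'] -> ['b', 'd', 'e', 'c']
'c': index 3 in ['b', 'd', 'e', 'c'] -> ['c', 'b', 'd', 'e']
'e': index 3 in ['c', 'b', 'd', 'e'] -> ['e', 'c', 'b', 'd']
'e': index 0 in ['e', 'c', 'b', 'd'] -> ['e', 'c', 'b', 'd']
'e': index 0 in ['e', 'c', 'b', 'd'] -> ['e', 'c', 'b', 'd']
'b': index 2 in ['e', 'c', 'b', 'd'] -> ['b', 'e', 'c', 'd']


Output: [3, 3, 0, 2, 3, 3, 0, 0, 2]


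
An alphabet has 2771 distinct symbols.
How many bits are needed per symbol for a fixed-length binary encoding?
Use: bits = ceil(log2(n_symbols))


log2(2771) = 11.4362
Bracket: 2^11 = 2048 < 2771 <= 2^12 = 4096
So ceil(log2(2771)) = 12

bits = ceil(log2(2771)) = ceil(11.4362) = 12 bits


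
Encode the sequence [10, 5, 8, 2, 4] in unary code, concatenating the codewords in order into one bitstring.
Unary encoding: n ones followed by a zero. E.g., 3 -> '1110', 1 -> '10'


Encode each number as n ones followed by a terminating 0:
  10 -> 11111111110 (11 bits)
  5 -> 111110 (6 bits)
  8 -> 111111110 (9 bits)
  2 -> 110 (3 bits)
  4 -> 11110 (5 bits)
Total length = 11 + 6 + 9 + 3 + 5 = 34 bits.

Unary([10, 5, 8, 2, 4]) = 1111111111011111011111111011011110 (34 bits)


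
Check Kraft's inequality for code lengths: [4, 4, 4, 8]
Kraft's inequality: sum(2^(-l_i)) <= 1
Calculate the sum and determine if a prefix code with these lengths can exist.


Sum = 2^(-4) + 2^(-4) + 2^(-4) + 2^(-8)
    = 0.0625 + 0.0625 + 0.0625 + 0.00390625
    = 49/256 = 0.19140625
Since 0.19140625 <= 1, Kraft's inequality IS satisfied.
A prefix code with these lengths CAN exist.

Kraft sum = 0.19140625. Satisfied.


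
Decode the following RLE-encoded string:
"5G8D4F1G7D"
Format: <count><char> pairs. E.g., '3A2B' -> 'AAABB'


Expanding each <count><char> pair:
  5G -> 'GGGGG'
  8D -> 'DDDDDDDD'
  4F -> 'FFFF'
  1G -> 'G'
  7D -> 'DDDDDDD'

Decoded = GGGGGDDDDDDDDFFFFGDDDDDDD


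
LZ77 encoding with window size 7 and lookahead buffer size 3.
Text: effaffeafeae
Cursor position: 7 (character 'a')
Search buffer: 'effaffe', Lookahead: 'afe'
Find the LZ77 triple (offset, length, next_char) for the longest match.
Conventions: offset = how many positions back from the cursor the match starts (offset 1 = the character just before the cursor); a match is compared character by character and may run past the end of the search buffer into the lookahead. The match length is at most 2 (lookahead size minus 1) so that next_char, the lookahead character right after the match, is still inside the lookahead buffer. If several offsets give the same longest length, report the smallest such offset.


Try each offset into the search buffer:
  offset=1 (pos 6, char 'e'): match length 0
  offset=2 (pos 5, char 'f'): match length 0
  offset=3 (pos 4, char 'f'): match length 0
  offset=4 (pos 3, char 'a'): match length 2
  offset=5 (pos 2, char 'f'): match length 0
  offset=6 (pos 1, char 'f'): match length 0
  offset=7 (pos 0, char 'e'): match length 0
Longest match has length 2 at offset 4.
next_char = character at position 7 + 2 = 9 -> 'e'

Best match: offset=4, length=2 (matching 'af' starting at position 3)
LZ77 triple: (4, 2, 'e')


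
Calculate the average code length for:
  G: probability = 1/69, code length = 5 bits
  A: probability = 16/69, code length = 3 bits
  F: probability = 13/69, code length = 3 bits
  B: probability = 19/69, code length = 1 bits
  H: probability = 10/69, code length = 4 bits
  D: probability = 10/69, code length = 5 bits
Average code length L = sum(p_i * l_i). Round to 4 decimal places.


Weighted contributions p_i * l_i:
  G: (1/69) * 5 = 5/69
  A: (16/69) * 3 = 48/69
  F: (13/69) * 3 = 39/69
  B: (19/69) * 1 = 19/69
  H: (10/69) * 4 = 40/69
  D: (10/69) * 5 = 50/69
Sum = (5 + 48 + 39 + 19 + 40 + 50)/69 = 201/69

L = 201/69 = 2.9130 bits/symbol


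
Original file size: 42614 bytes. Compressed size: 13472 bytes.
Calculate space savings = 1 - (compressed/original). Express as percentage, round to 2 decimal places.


ratio = compressed/original = 13472/42614 = 0.31614
savings = 1 - ratio = 1 - 0.31614 = 0.68386
as a percentage: 0.68386 * 100 = 68.39%

Space savings = 1 - 13472/42614 = 68.39%


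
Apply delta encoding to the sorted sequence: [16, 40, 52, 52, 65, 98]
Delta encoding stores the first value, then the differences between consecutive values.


First value: 16
Deltas:
  40 - 16 = 24
  52 - 40 = 12
  52 - 52 = 0
  65 - 52 = 13
  98 - 65 = 33


Delta encoded: [16, 24, 12, 0, 13, 33]


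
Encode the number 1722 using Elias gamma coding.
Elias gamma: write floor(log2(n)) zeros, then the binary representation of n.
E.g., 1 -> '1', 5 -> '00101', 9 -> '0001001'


num_bits = floor(log2(1722)) + 1 = 11
leading_zeros = num_bits - 1 = 10
binary(1722) = 11010111010

Elias gamma(1722) = '0000000000' + '11010111010' = 000000000011010111010 (21 bits)


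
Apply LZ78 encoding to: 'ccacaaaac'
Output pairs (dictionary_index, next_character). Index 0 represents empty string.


LZ78 encoding steps:
Dictionary: {0: ''}
Step 1: w='' (idx 0), next='c' -> output (0, 'c'), add 'c' as idx 1
Step 2: w='c' (idx 1), next='a' -> output (1, 'a'), add 'ca' as idx 2
Step 3: w='ca' (idx 2), next='a' -> output (2, 'a'), add 'caa' as idx 3
Step 4: w='' (idx 0), next='a' -> output (0, 'a'), add 'a' as idx 4
Step 5: w='a' (idx 4), next='c' -> output (4, 'c'), add 'ac' as idx 5


Encoded: [(0, 'c'), (1, 'a'), (2, 'a'), (0, 'a'), (4, 'c')]


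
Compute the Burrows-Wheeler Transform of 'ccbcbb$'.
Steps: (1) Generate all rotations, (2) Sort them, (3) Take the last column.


Rotations (sorted):
  0: $ccbcbb -> last char: b
  1: b$ccbcb -> last char: b
  2: bb$ccbc -> last char: c
  3: bcbb$cc -> last char: c
  4: cbb$ccb -> last char: b
  5: cbcbb$c -> last char: c
  6: ccbcbb$ -> last char: $


BWT = bbccbc$


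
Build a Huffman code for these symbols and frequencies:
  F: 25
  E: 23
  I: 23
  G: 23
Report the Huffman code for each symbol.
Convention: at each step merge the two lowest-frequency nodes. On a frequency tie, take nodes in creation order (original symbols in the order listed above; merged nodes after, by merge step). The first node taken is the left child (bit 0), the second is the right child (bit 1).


Huffman tree construction:
Step 1: Merge E(23) + I(23) = 46
Step 2: Merge G(23) + F(25) = 48
Step 3: Merge (E+I)(46) + (G+F)(48) = 94
Read each symbol's code off the tree from the root (left child = 0, right child = 1).

Codes:
  F: 11 (length 2)
  E: 00 (length 2)
  I: 01 (length 2)
  G: 10 (length 2)
Average code length: 188/94 = 2.0000 bits/symbol


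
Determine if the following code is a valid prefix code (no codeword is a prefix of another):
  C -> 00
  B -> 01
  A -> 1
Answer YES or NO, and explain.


Checking each pair (does one codeword prefix another?):
  C='00' vs B='01': no prefix
  C='00' vs A='1': no prefix
  B='01' vs C='00': no prefix
  B='01' vs A='1': no prefix
  A='1' vs C='00': no prefix
  A='1' vs B='01': no prefix
No violation found over all pairs.

YES -- this is a valid prefix code. No codeword is a prefix of any other codeword.


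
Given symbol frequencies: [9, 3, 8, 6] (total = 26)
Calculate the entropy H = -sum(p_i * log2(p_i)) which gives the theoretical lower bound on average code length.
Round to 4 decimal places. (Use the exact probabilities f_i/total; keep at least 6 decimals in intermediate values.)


Per-symbol terms -p_i * log2(p_i) with p_i = f_i/26:
  p = 9/26 = 0.346154: log2(p) = -1.530515, -p*log2(p) = 0.529794
  p = 3/26 = 0.115385: log2(p) = -3.115477, -p*log2(p) = 0.359478
  p = 8/26 = 0.307692: log2(p) = -1.700440, -p*log2(p) = 0.523212
  p = 6/26 = 0.230769: log2(p) = -2.115477, -p*log2(p) = 0.488187
H = 0.529794 + 0.359478 + 0.523212 + 0.488187 = 1.900671

H = 1.9007 bits/symbol


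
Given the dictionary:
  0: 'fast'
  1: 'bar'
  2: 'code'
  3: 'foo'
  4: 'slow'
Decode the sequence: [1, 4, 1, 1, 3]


Look up each index in the dictionary:
  1 -> 'bar'
  4 -> 'slow'
  1 -> 'bar'
  1 -> 'bar'
  3 -> 'foo'

Decoded: "bar slow bar bar foo"


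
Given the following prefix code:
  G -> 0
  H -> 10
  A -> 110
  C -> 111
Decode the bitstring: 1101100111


Decoding step by step:
Bits 110 -> A
Bits 110 -> A
Bits 0 -> G
Bits 111 -> C


Decoded message: AAGC


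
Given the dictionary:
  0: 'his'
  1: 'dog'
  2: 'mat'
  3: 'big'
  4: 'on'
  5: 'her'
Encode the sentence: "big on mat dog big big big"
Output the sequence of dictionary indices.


Look up each word in the dictionary:
  'big' -> 3
  'on' -> 4
  'mat' -> 2
  'dog' -> 1
  'big' -> 3
  'big' -> 3
  'big' -> 3

Encoded: [3, 4, 2, 1, 3, 3, 3]


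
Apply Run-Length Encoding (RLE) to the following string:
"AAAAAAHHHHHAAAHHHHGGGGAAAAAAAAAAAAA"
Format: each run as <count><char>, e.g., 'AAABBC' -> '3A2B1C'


Scanning runs left to right:
  i=0: run of 'A' x 6 -> '6A'
  i=6: run of 'H' x 5 -> '5H'
  i=11: run of 'A' x 3 -> '3A'
  i=14: run of 'H' x 4 -> '4H'
  i=18: run of 'G' x 4 -> '4G'
  i=22: run of 'A' x 13 -> '13A'

RLE = 6A5H3A4H4G13A


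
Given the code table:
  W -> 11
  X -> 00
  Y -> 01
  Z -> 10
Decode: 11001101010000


Decoding:
11 -> W
00 -> X
11 -> W
01 -> Y
01 -> Y
00 -> X
00 -> X


Result: WXWYYXX


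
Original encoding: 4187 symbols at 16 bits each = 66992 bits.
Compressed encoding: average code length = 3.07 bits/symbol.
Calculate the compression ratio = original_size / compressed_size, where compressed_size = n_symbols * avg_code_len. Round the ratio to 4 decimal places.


original_size = n_symbols * orig_bits = 4187 * 16 = 66992 bits
compressed_size = n_symbols * avg_code_len = 4187 * 3.07 = 12854.09 bits
ratio = original_size / compressed_size = 66992 / 12854.09 = 5.2117

Compression ratio = 5.2117


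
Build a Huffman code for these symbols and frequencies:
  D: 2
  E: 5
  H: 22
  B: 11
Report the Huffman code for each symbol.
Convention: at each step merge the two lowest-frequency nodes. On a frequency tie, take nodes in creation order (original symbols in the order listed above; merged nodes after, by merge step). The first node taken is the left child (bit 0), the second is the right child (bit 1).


Huffman tree construction:
Step 1: Merge D(2) + E(5) = 7
Step 2: Merge (D+E)(7) + B(11) = 18
Step 3: Merge ((D+E)+B)(18) + H(22) = 40
Read each symbol's code off the tree from the root (left child = 0, right child = 1).

Codes:
  D: 000 (length 3)
  E: 001 (length 3)
  H: 1 (length 1)
  B: 01 (length 2)
Average code length: 65/40 = 1.6250 bits/symbol


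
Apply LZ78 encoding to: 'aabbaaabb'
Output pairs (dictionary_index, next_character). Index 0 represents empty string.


LZ78 encoding steps:
Dictionary: {0: ''}
Step 1: w='' (idx 0), next='a' -> output (0, 'a'), add 'a' as idx 1
Step 2: w='a' (idx 1), next='b' -> output (1, 'b'), add 'ab' as idx 2
Step 3: w='' (idx 0), next='b' -> output (0, 'b'), add 'b' as idx 3
Step 4: w='a' (idx 1), next='a' -> output (1, 'a'), add 'aa' as idx 4
Step 5: w='ab' (idx 2), next='b' -> output (2, 'b'), add 'abb' as idx 5


Encoded: [(0, 'a'), (1, 'b'), (0, 'b'), (1, 'a'), (2, 'b')]


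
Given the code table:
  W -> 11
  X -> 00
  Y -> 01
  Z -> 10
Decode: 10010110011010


Decoding:
10 -> Z
01 -> Y
01 -> Y
10 -> Z
01 -> Y
10 -> Z
10 -> Z


Result: ZYYZYZZ


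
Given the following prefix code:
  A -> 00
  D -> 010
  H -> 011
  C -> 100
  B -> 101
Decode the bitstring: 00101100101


Decoding step by step:
Bits 00 -> A
Bits 101 -> B
Bits 100 -> C
Bits 101 -> B


Decoded message: ABCB


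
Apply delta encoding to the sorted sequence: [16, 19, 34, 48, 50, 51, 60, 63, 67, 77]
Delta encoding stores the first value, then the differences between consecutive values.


First value: 16
Deltas:
  19 - 16 = 3
  34 - 19 = 15
  48 - 34 = 14
  50 - 48 = 2
  51 - 50 = 1
  60 - 51 = 9
  63 - 60 = 3
  67 - 63 = 4
  77 - 67 = 10


Delta encoded: [16, 3, 15, 14, 2, 1, 9, 3, 4, 10]


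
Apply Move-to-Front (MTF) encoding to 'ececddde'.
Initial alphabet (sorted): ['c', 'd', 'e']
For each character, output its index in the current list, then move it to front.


MTF encoding:
'e': index 2 in ['c', 'd', 'e'] -> ['e', 'c', 'd']
'c': index 1 in ['e', 'c', 'd'] -> ['c', 'e', 'd']
'e': index 1 in ['c', 'e', 'd'] -> ['e', 'c', 'd']
'c': index 1 in ['e', 'c', 'd'] -> ['c', 'e', 'd']
'd': index 2 in ['c', 'e', 'd'] -> ['d', 'c', 'e']
'd': index 0 in ['d', 'c', 'e'] -> ['d', 'c', 'e']
'd': index 0 in ['d', 'c', 'e'] -> ['d', 'c', 'e']
'e': index 2 in ['d', 'c', 'e'] -> ['e', 'd', 'c']


Output: [2, 1, 1, 1, 2, 0, 0, 2]


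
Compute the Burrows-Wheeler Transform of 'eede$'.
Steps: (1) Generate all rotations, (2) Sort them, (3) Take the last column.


Rotations (sorted):
  0: $eede -> last char: e
  1: de$ee -> last char: e
  2: e$eed -> last char: d
  3: ede$e -> last char: e
  4: eede$ -> last char: $


BWT = eede$


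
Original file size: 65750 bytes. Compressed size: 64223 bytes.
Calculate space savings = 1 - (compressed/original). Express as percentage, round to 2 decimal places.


ratio = compressed/original = 64223/65750 = 0.976776
savings = 1 - ratio = 1 - 0.976776 = 0.023224
as a percentage: 0.023224 * 100 = 2.32%

Space savings = 1 - 64223/65750 = 2.32%


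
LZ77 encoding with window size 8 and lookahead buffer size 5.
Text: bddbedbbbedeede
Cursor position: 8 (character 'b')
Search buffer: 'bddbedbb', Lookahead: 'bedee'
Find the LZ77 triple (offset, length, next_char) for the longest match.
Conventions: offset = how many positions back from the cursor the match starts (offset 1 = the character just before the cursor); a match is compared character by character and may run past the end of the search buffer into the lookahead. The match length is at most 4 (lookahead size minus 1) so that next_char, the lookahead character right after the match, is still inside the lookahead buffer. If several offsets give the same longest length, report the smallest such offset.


Try each offset into the search buffer:
  offset=1 (pos 7, char 'b'): match length 1
  offset=2 (pos 6, char 'b'): match length 1
  offset=3 (pos 5, char 'd'): match length 0
  offset=4 (pos 4, char 'e'): match length 0
  offset=5 (pos 3, char 'b'): match length 3
  offset=6 (pos 2, char 'd'): match length 0
  offset=7 (pos 1, char 'd'): match length 0
  offset=8 (pos 0, char 'b'): match length 1
Longest match has length 3 at offset 5.
next_char = character at position 8 + 3 = 11 -> 'e'

Best match: offset=5, length=3 (matching 'bed' starting at position 3)
LZ77 triple: (5, 3, 'e')


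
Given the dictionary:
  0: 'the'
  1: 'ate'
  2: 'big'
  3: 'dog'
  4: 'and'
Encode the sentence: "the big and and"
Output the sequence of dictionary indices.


Look up each word in the dictionary:
  'the' -> 0
  'big' -> 2
  'and' -> 4
  'and' -> 4

Encoded: [0, 2, 4, 4]


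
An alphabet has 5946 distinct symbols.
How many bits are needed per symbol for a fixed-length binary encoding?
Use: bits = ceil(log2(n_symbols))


log2(5946) = 12.5377
Bracket: 2^12 = 4096 < 5946 <= 2^13 = 8192
So ceil(log2(5946)) = 13

bits = ceil(log2(5946)) = ceil(12.5377) = 13 bits


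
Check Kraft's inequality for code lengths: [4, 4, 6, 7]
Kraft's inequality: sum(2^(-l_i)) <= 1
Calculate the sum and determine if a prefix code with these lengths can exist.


Sum = 2^(-4) + 2^(-4) + 2^(-6) + 2^(-7)
    = 0.0625 + 0.0625 + 0.015625 + 0.0078125
    = 19/128 = 0.1484375
Since 0.1484375 <= 1, Kraft's inequality IS satisfied.
A prefix code with these lengths CAN exist.

Kraft sum = 0.1484375. Satisfied.


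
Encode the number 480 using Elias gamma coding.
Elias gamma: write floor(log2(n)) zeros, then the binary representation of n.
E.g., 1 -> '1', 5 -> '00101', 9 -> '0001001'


num_bits = floor(log2(480)) + 1 = 9
leading_zeros = num_bits - 1 = 8
binary(480) = 111100000

Elias gamma(480) = '00000000' + '111100000' = 00000000111100000 (17 bits)


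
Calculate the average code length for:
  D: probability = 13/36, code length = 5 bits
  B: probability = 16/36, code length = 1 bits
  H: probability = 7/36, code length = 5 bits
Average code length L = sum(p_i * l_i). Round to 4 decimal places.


Weighted contributions p_i * l_i:
  D: (13/36) * 5 = 65/36
  B: (16/36) * 1 = 16/36
  H: (7/36) * 5 = 35/36
Sum = (65 + 16 + 35)/36 = 116/36

L = 116/36 = 3.2222 bits/symbol


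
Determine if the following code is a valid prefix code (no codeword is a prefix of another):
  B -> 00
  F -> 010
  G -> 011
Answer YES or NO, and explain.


Checking each pair (does one codeword prefix another?):
  B='00' vs F='010': no prefix
  B='00' vs G='011': no prefix
  F='010' vs B='00': no prefix
  F='010' vs G='011': no prefix
  G='011' vs B='00': no prefix
  G='011' vs F='010': no prefix
No violation found over all pairs.

YES -- this is a valid prefix code. No codeword is a prefix of any other codeword.


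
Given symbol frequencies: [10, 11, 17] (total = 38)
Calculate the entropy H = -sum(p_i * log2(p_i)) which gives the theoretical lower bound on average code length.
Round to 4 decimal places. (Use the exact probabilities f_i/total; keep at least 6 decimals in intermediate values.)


Per-symbol terms -p_i * log2(p_i) with p_i = f_i/38:
  p = 10/38 = 0.263158: log2(p) = -1.925999, -p*log2(p) = 0.506842
  p = 11/38 = 0.289474: log2(p) = -1.788496, -p*log2(p) = 0.517722
  p = 17/38 = 0.447368: log2(p) = -1.160465, -p*log2(p) = 0.519155
H = 0.506842 + 0.517722 + 0.519155 = 1.543719

H = 1.5437 bits/symbol


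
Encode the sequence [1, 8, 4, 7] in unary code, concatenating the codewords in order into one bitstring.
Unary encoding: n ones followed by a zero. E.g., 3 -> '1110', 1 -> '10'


Encode each number as n ones followed by a terminating 0:
  1 -> 10 (2 bits)
  8 -> 111111110 (9 bits)
  4 -> 11110 (5 bits)
  7 -> 11111110 (8 bits)
Total length = 2 + 9 + 5 + 8 = 24 bits.

Unary([1, 8, 4, 7]) = 101111111101111011111110 (24 bits)


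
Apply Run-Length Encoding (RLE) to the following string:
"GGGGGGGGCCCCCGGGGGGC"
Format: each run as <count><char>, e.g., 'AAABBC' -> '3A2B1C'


Scanning runs left to right:
  i=0: run of 'G' x 8 -> '8G'
  i=8: run of 'C' x 5 -> '5C'
  i=13: run of 'G' x 6 -> '6G'
  i=19: run of 'C' x 1 -> '1C'

RLE = 8G5C6G1C


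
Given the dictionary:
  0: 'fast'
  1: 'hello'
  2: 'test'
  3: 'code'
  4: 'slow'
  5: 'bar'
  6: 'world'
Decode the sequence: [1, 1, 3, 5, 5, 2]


Look up each index in the dictionary:
  1 -> 'hello'
  1 -> 'hello'
  3 -> 'code'
  5 -> 'bar'
  5 -> 'bar'
  2 -> 'test'

Decoded: "hello hello code bar bar test"


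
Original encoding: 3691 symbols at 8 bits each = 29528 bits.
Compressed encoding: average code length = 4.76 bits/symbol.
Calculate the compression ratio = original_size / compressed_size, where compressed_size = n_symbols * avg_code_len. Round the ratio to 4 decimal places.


original_size = n_symbols * orig_bits = 3691 * 8 = 29528 bits
compressed_size = n_symbols * avg_code_len = 3691 * 4.76 = 17569.16 bits
ratio = original_size / compressed_size = 29528 / 17569.16 = 1.6807

Compression ratio = 1.6807


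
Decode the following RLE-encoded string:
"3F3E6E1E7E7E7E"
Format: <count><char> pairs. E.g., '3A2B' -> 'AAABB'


Expanding each <count><char> pair:
  3F -> 'FFF'
  3E -> 'EEE'
  6E -> 'EEEEEE'
  1E -> 'E'
  7E -> 'EEEEEEE'
  7E -> 'EEEEEEE'
  7E -> 'EEEEEEE'

Decoded = FFFEEEEEEEEEEEEEEEEEEEEEEEEEEEEEEE


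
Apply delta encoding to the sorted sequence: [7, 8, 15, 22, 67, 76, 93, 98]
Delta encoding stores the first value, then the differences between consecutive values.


First value: 7
Deltas:
  8 - 7 = 1
  15 - 8 = 7
  22 - 15 = 7
  67 - 22 = 45
  76 - 67 = 9
  93 - 76 = 17
  98 - 93 = 5


Delta encoded: [7, 1, 7, 7, 45, 9, 17, 5]


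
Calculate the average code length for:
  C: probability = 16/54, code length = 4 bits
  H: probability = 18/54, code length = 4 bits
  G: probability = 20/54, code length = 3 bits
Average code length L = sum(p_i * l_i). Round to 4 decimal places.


Weighted contributions p_i * l_i:
  C: (16/54) * 4 = 64/54
  H: (18/54) * 4 = 72/54
  G: (20/54) * 3 = 60/54
Sum = (64 + 72 + 60)/54 = 196/54

L = 196/54 = 3.6296 bits/symbol


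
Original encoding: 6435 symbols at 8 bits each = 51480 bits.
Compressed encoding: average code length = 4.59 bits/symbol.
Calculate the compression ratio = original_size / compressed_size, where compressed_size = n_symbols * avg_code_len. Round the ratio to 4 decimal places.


original_size = n_symbols * orig_bits = 6435 * 8 = 51480 bits
compressed_size = n_symbols * avg_code_len = 6435 * 4.59 = 29536.65 bits
ratio = original_size / compressed_size = 51480 / 29536.65 = 1.7429

Compression ratio = 1.7429


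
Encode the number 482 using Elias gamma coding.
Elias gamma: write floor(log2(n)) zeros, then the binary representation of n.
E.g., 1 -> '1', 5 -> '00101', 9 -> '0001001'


num_bits = floor(log2(482)) + 1 = 9
leading_zeros = num_bits - 1 = 8
binary(482) = 111100010

Elias gamma(482) = '00000000' + '111100010' = 00000000111100010 (17 bits)
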